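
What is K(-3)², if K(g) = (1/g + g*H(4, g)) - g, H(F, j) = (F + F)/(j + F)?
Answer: 4096/9 ≈ 455.11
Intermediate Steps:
H(F, j) = 2*F/(F + j) (H(F, j) = (2*F)/(F + j) = 2*F/(F + j))
K(g) = 1/g - g + 8*g/(4 + g) (K(g) = (1/g + g*(2*4/(4 + g))) - g = (1/g + g*(8/(4 + g))) - g = (1/g + 8*g/(4 + g)) - g = 1/g - g + 8*g/(4 + g))
K(-3)² = ((4 - 3 - 1*(-3)³ + 4*(-3)²)/((-3)*(4 - 3)))² = (-⅓*(4 - 3 - 1*(-27) + 4*9)/1)² = (-⅓*1*(4 - 3 + 27 + 36))² = (-⅓*1*64)² = (-64/3)² = 4096/9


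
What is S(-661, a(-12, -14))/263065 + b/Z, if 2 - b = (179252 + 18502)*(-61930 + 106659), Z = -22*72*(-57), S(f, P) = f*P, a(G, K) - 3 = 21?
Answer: -26442050545159/269904690 ≈ -97968.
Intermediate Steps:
a(G, K) = 24 (a(G, K) = 3 + 21 = 24)
S(f, P) = P*f
Z = 90288 (Z = -1584*(-57) = 90288)
b = -8845338664 (b = 2 - (179252 + 18502)*(-61930 + 106659) = 2 - 197754*44729 = 2 - 1*8845338666 = 2 - 8845338666 = -8845338664)
S(-661, a(-12, -14))/263065 + b/Z = (24*(-661))/263065 - 8845338664/90288 = -15864*1/263065 - 8845338664*1/90288 = -15864/263065 - 1105667333/11286 = -26442050545159/269904690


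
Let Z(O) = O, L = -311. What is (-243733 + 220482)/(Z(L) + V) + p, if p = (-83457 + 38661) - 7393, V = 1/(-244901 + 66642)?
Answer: -2889137785941/55438550 ≈ -52114.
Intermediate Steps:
V = -1/178259 (V = 1/(-178259) = -1/178259 ≈ -5.6098e-6)
p = -52189 (p = -44796 - 7393 = -52189)
(-243733 + 220482)/(Z(L) + V) + p = (-243733 + 220482)/(-311 - 1/178259) - 52189 = -23251/(-55438550/178259) - 52189 = -23251*(-178259/55438550) - 52189 = 4144700009/55438550 - 52189 = -2889137785941/55438550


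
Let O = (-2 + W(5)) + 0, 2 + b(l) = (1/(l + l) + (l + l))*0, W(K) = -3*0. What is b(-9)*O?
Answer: 4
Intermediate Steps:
W(K) = 0
b(l) = -2 (b(l) = -2 + (1/(l + l) + (l + l))*0 = -2 + (1/(2*l) + 2*l)*0 = -2 + 0 = -2)
O = -2 (O = (-2 + 0) + 0 = -2 + 0 = -2)
b(-9)*O = -2*(-2) = 4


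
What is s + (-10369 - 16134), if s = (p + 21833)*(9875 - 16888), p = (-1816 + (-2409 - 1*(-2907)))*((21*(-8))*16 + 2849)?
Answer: 1335003242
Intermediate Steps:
p = -212198 (p = (-1816 + (-2409 + 2907))*(-168*16 + 2849) = (-1816 + 498)*(-2688 + 2849) = -1318*161 = -212198)
s = 1335029745 (s = (-212198 + 21833)*(9875 - 16888) = -190365*(-7013) = 1335029745)
s + (-10369 - 16134) = 1335029745 + (-10369 - 16134) = 1335029745 - 26503 = 1335003242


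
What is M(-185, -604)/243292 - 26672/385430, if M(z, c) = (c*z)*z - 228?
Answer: -996768422408/11721504445 ≈ -85.038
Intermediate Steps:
M(z, c) = -228 + c*z**2 (M(z, c) = c*z**2 - 228 = -228 + c*z**2)
M(-185, -604)/243292 - 26672/385430 = (-228 - 604*(-185)**2)/243292 - 26672/385430 = (-228 - 604*34225)*(1/243292) - 26672*1/385430 = (-228 - 20671900)*(1/243292) - 13336/192715 = -20672128*1/243292 - 13336/192715 = -5168032/60823 - 13336/192715 = -996768422408/11721504445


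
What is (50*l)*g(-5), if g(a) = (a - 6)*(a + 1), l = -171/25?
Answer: -15048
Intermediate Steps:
l = -171/25 (l = -171*1/25 = -171/25 ≈ -6.8400)
g(a) = (1 + a)*(-6 + a) (g(a) = (-6 + a)*(1 + a) = (1 + a)*(-6 + a))
(50*l)*g(-5) = (50*(-171/25))*(-6 + (-5)**2 - 5*(-5)) = -342*(-6 + 25 + 25) = -342*44 = -15048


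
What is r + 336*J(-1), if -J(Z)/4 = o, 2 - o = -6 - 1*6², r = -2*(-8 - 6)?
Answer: -59108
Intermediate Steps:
r = 28 (r = -2*(-14) = 28)
o = 44 (o = 2 - (-6 - 1*6²) = 2 - (-6 - 1*36) = 2 - (-6 - 36) = 2 - 1*(-42) = 2 + 42 = 44)
J(Z) = -176 (J(Z) = -4*44 = -176)
r + 336*J(-1) = 28 + 336*(-176) = 28 - 59136 = -59108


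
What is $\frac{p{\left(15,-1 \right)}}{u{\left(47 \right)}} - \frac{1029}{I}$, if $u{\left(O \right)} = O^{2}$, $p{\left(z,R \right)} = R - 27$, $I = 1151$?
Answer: $- \frac{2305289}{2542559} \approx -0.90668$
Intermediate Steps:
$p{\left(z,R \right)} = -27 + R$
$\frac{p{\left(15,-1 \right)}}{u{\left(47 \right)}} - \frac{1029}{I} = \frac{-27 - 1}{47^{2}} - \frac{1029}{1151} = - \frac{28}{2209} - \frac{1029}{1151} = - \frac{2305289}{2542559}$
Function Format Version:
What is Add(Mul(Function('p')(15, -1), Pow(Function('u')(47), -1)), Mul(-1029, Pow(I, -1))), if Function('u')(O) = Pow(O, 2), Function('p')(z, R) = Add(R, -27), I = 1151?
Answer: Rational(-2305289, 2542559) ≈ -0.90668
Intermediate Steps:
Function('p')(z, R) = Add(-27, R)
Add(Mul(Function('p')(15, -1), Pow(Function('u')(47), -1)), Mul(-1029, Pow(I, -1))) = Add(Mul(Add(-27, -1), Pow(Pow(47, 2), -1)), Mul(-1029, Pow(1151, -1))) = Add(Mul(-28, Pow(2209, -1)), Mul(-1029, Rational(1, 1151))) = Add(Mul(-28, Rational(1, 2209)), Rational(-1029, 1151)) = Add(Rational(-28, 2209), Rational(-1029, 1151)) = Rational(-2305289, 2542559)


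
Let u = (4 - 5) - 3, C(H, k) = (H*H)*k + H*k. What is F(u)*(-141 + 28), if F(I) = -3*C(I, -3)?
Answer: -12204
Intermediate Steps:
C(H, k) = H*k + k*H² (C(H, k) = H²*k + H*k = k*H² + H*k = H*k + k*H²)
u = -4 (u = -1 - 3 = -4)
F(I) = 9*I*(1 + I) (F(I) = -3*I*(-3)*(1 + I) = -(-9)*I*(1 + I) = 9*I*(1 + I))
F(u)*(-141 + 28) = (9*(-4)*(1 - 4))*(-141 + 28) = (9*(-4)*(-3))*(-113) = 108*(-113) = -12204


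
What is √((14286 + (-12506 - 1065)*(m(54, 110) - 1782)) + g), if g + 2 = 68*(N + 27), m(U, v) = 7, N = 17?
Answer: √24105801 ≈ 4909.8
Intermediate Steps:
g = 2990 (g = -2 + 68*(17 + 27) = -2 + 68*44 = -2 + 2992 = 2990)
√((14286 + (-12506 - 1065)*(m(54, 110) - 1782)) + g) = √((14286 + (-12506 - 1065)*(7 - 1782)) + 2990) = √((14286 - 13571*(-1775)) + 2990) = √((14286 + 24088525) + 2990) = √(24102811 + 2990) = √24105801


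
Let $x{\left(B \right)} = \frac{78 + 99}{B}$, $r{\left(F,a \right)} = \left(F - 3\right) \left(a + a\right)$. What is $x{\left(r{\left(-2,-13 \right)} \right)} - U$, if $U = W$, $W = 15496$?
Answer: $- \frac{2014303}{130} \approx -15495.0$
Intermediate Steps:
$r{\left(F,a \right)} = 2 a \left(-3 + F\right)$ ($r{\left(F,a \right)} = \left(-3 + F\right) 2 a = 2 a \left(-3 + F\right)$)
$U = 15496$
$x{\left(B \right)} = \frac{177}{B}$
$x{\left(r{\left(-2,-13 \right)} \right)} - U = \frac{177}{2 \left(-13\right) \left(-3 - 2\right)} - 15496 = \frac{177}{2 \left(-13\right) \left(-5\right)} - 15496 = \frac{177}{130} - 15496 = - \frac{2014303}{130}$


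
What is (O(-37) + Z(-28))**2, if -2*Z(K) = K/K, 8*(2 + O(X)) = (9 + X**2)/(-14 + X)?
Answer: 1437601/41616 ≈ 34.544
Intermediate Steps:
O(X) = -2 + (9 + X**2)/(8*(-14 + X)) (O(X) = -2 + ((9 + X**2)/(-14 + X))/8 = -2 + (9 + X**2)/(8*(-14 + X)))
Z(K) = -1/2 (Z(K) = -K/(2*K) = -1/2*1 = -1/2)
(O(-37) + Z(-28))**2 = ((233 + (-37)**2 - 16*(-37))/(8*(-14 - 37)) - 1/2)**2 = ((1/8)*(233 + 1369 + 592)/(-51) - 1/2)**2 = ((1/8)*(-1/51)*2194 - 1/2)**2 = (-1097/204 - 1/2)**2 = (-1199/204)**2 = 1437601/41616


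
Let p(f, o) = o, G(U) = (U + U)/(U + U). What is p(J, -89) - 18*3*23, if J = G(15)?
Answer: -1331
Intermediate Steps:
G(U) = 1 (G(U) = (2*U)/((2*U)) = (2*U)*(1/(2*U)) = 1)
J = 1
p(J, -89) - 18*3*23 = -89 - 18*3*23 = -89 - 54*23 = -89 - 1242 = -1331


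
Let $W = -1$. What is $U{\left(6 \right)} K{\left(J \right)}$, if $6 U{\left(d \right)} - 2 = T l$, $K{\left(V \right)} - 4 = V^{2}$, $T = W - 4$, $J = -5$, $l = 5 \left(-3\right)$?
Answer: $\frac{2233}{6} \approx 372.17$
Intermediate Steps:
$l = -15$
$T = -5$ ($T = -1 - 4 = -5$)
$K{\left(V \right)} = 4 + V^{2}$
$U{\left(d \right)} = \frac{77}{6}$ ($U{\left(d \right)} = \frac{1}{3} + \frac{\left(-5\right) \left(-15\right)}{6} = \frac{1}{3} + \frac{1}{6} \cdot 75 = \frac{1}{3} + \frac{25}{2} = \frac{77}{6}$)
$U{\left(6 \right)} K{\left(J \right)} = \frac{77 \left(4 + \left(-5\right)^{2}\right)}{6} = \frac{77 \left(4 + 25\right)}{6} = \frac{77}{6} \cdot 29 = \frac{2233}{6}$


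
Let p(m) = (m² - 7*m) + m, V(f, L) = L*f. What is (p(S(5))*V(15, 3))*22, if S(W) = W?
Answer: -4950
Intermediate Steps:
p(m) = m² - 6*m
(p(S(5))*V(15, 3))*22 = ((5*(-6 + 5))*(3*15))*22 = ((5*(-1))*45)*22 = -5*45*22 = -225*22 = -4950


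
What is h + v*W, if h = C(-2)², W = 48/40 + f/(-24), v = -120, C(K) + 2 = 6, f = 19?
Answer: -33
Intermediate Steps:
C(K) = 4 (C(K) = -2 + 6 = 4)
W = 49/120 (W = 48/40 + 19/(-24) = 48*(1/40) + 19*(-1/24) = 6/5 - 19/24 = 49/120 ≈ 0.40833)
h = 16 (h = 4² = 16)
h + v*W = 16 - 120*49/120 = 16 - 49 = -33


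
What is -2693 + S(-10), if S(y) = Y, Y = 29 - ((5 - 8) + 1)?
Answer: -2662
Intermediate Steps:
Y = 31 (Y = 29 - (-3 + 1) = 29 - 1*(-2) = 29 + 2 = 31)
S(y) = 31
-2693 + S(-10) = -2693 + 31 = -2662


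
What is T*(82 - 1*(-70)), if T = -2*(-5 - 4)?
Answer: 2736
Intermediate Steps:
T = 18 (T = -2*(-9) = 18)
T*(82 - 1*(-70)) = 18*(82 - 1*(-70)) = 18*(82 + 70) = 18*152 = 2736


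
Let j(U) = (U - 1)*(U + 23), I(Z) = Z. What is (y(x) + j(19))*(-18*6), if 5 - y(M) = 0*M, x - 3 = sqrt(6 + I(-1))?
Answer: -82188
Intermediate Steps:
j(U) = (-1 + U)*(23 + U)
x = 3 + sqrt(5) (x = 3 + sqrt(6 - 1) = 3 + sqrt(5) ≈ 5.2361)
y(M) = 5 (y(M) = 5 - 0*M = 5 - 1*0 = 5 + 0 = 5)
(y(x) + j(19))*(-18*6) = (5 + (-23 + 19**2 + 22*19))*(-18*6) = (5 + (-23 + 361 + 418))*(-108) = (5 + 756)*(-108) = 761*(-108) = -82188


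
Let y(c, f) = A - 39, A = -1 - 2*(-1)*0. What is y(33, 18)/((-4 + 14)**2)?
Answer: -2/5 ≈ -0.40000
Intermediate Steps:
A = -1 (A = -1 - (-2)*0 = -1 - 1*0 = -1 + 0 = -1)
y(c, f) = -40 (y(c, f) = -1 - 39 = -40)
y(33, 18)/((-4 + 14)**2) = -40/(-4 + 14)**2 = -40/(10**2) = -40/100 = -40*1/100 = -2/5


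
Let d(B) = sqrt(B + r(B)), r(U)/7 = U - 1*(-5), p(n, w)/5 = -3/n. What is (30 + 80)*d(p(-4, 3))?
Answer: 110*sqrt(65) ≈ 886.85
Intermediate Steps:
p(n, w) = -15/n (p(n, w) = 5*(-3/n) = -15/n)
r(U) = 35 + 7*U (r(U) = 7*(U - 1*(-5)) = 7*(U + 5) = 7*(5 + U) = 35 + 7*U)
d(B) = sqrt(35 + 8*B) (d(B) = sqrt(B + (35 + 7*B)) = sqrt(35 + 8*B))
(30 + 80)*d(p(-4, 3)) = (30 + 80)*sqrt(35 + 8*(-15/(-4))) = 110*sqrt(35 + 8*(-15*(-1/4))) = 110*sqrt(35 + 8*(15/4)) = 110*sqrt(35 + 30) = 110*sqrt(65)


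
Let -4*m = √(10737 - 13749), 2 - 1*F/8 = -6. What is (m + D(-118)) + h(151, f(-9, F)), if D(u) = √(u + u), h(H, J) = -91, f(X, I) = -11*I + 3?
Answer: -91 + 2*I*√59 - I*√753/2 ≈ -91.0 + 1.6419*I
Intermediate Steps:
F = 64 (F = 16 - 8*(-6) = 16 + 48 = 64)
f(X, I) = 3 - 11*I
m = -I*√753/2 (m = -√(10737 - 13749)/4 = -I*√753/2 ≈ -13.72*I)
D(u) = √2*√u (D(u) = √(2*u) = √2*√u)
(m + D(-118)) + h(151, f(-9, F)) = (-I*√753/2 + √2*√(-118)) - 91 = (-I*√753/2 + √2*(I*√118)) - 91 = (-I*√753/2 + 2*I*√59) - 91 = (2*I*√59 - I*√753/2) - 91 = -91 + 2*I*√59 - I*√753/2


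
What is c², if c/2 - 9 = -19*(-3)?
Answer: 17424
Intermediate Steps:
c = 132 (c = 18 + 2*(-19*(-3)) = 18 + 2*57 = 18 + 114 = 132)
c² = 132² = 17424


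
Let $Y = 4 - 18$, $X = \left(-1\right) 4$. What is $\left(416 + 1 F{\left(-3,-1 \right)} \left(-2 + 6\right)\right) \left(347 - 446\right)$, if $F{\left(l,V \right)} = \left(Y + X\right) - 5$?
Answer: $-32076$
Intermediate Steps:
$X = -4$
$Y = -14$ ($Y = 4 - 18 = -14$)
$F{\left(l,V \right)} = -23$ ($F{\left(l,V \right)} = \left(-14 - 4\right) - 5 = -18 - 5 = -23$)
$\left(416 + 1 F{\left(-3,-1 \right)} \left(-2 + 6\right)\right) \left(347 - 446\right) = \left(416 + 1 \left(-23\right) \left(-2 + 6\right)\right) \left(347 - 446\right) = \left(416 - 92\right) \left(-99\right) = 324 \left(-99\right) = -32076$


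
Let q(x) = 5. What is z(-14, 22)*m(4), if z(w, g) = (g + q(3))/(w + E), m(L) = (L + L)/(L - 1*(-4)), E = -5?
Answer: -27/19 ≈ -1.4211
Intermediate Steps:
m(L) = 2*L/(4 + L) (m(L) = (2*L)/(L + 4) = (2*L)/(4 + L) = 2*L/(4 + L))
z(w, g) = (5 + g)/(-5 + w) (z(w, g) = (g + 5)/(w - 5) = (5 + g)/(-5 + w))
z(-14, 22)*m(4) = ((5 + 22)/(-5 - 14))*(2*4/(4 + 4)) = (27/(-19))*(2*4/8) = (-1/19*27)*(2*4*(⅛)) = -27/19*1 = -27/19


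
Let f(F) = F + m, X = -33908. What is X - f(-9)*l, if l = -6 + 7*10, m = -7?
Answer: -32884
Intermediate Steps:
f(F) = -7 + F (f(F) = F - 7 = -7 + F)
l = 64 (l = -6 + 70 = 64)
X - f(-9)*l = -33908 - (-7 - 9)*64 = -33908 - (-16)*64 = -33908 - 1*(-1024) = -33908 + 1024 = -32884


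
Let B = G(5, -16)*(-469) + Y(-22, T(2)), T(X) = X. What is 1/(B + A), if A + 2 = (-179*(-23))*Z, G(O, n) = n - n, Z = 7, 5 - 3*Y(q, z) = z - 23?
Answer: 3/86477 ≈ 3.4691e-5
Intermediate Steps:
Y(q, z) = 28/3 - z/3 (Y(q, z) = 5/3 - (z - 23)/3 = 5/3 - (-23 + z)/3 = 5/3 + (23/3 - z/3) = 28/3 - z/3)
G(O, n) = 0
B = 26/3 (B = 0*(-469) + (28/3 - ⅓*2) = 0 + (28/3 - ⅔) = 0 + 26/3 = 26/3 ≈ 8.6667)
A = 28817 (A = -2 - 179*(-23)*7 = -2 + 4117*7 = -2 + 28819 = 28817)
1/(B + A) = 1/(26/3 + 28817) = 1/(86477/3) = 3/86477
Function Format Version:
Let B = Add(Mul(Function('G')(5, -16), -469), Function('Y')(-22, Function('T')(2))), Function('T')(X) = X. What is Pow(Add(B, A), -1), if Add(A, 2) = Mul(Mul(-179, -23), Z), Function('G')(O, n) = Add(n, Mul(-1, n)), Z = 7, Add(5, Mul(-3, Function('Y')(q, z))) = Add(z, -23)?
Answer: Rational(3, 86477) ≈ 3.4691e-5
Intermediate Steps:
Function('Y')(q, z) = Add(Rational(28, 3), Mul(Rational(-1, 3), z)) (Function('Y')(q, z) = Add(Rational(5, 3), Mul(Rational(-1, 3), Add(z, -23))) = Add(Rational(5, 3), Mul(Rational(-1, 3), Add(-23, z))) = Add(Rational(5, 3), Add(Rational(23, 3), Mul(Rational(-1, 3), z))) = Add(Rational(28, 3), Mul(Rational(-1, 3), z)))
Function('G')(O, n) = 0
B = Rational(26, 3) (B = Add(Mul(0, -469), Add(Rational(28, 3), Mul(Rational(-1, 3), 2))) = Add(0, Add(Rational(28, 3), Rational(-2, 3))) = Add(0, Rational(26, 3)) = Rational(26, 3) ≈ 8.6667)
A = 28817 (A = Add(-2, Mul(Mul(-179, -23), 7)) = Add(-2, Mul(4117, 7)) = Add(-2, 28819) = 28817)
Pow(Add(B, A), -1) = Pow(Add(Rational(26, 3), 28817), -1) = Pow(Rational(86477, 3), -1) = Rational(3, 86477)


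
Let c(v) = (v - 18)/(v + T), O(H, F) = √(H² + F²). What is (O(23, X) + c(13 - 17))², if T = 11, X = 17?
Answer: 40566/49 - 44*√818/7 ≈ 648.10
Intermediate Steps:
O(H, F) = √(F² + H²)
c(v) = (-18 + v)/(11 + v) (c(v) = (v - 18)/(v + 11) = (-18 + v)/(11 + v))
(O(23, X) + c(13 - 17))² = (√(17² + 23²) + (-18 + (13 - 17))/(11 + (13 - 17)))² = (√(289 + 529) + (-18 - 4)/(11 - 4))² = (√818 - 22/7)² = (-22/7 + √818)²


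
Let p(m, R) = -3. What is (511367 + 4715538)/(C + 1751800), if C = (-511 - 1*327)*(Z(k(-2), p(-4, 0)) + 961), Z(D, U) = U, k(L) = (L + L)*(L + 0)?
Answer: 5226905/948996 ≈ 5.5078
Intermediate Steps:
k(L) = 2*L**2 (k(L) = (2*L)*L = 2*L**2)
C = -802804 (C = (-511 - 1*327)*(-3 + 961) = (-511 - 327)*958 = -838*958 = -802804)
(511367 + 4715538)/(C + 1751800) = (511367 + 4715538)/(-802804 + 1751800) = 5226905/948996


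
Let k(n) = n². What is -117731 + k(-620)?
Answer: 266669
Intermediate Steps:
-117731 + k(-620) = -117731 + (-620)² = -117731 + 384400 = 266669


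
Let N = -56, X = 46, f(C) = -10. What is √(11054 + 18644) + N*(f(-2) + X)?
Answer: -2016 + √29698 ≈ -1843.7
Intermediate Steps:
√(11054 + 18644) + N*(f(-2) + X) = √(11054 + 18644) - 56*(-10 + 46) = √29698 - 56*36 = √29698 - 2016 = -2016 + √29698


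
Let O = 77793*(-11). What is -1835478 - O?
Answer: -979755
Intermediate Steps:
O = -855723
-1835478 - O = -1835478 - 1*(-855723) = -1835478 + 855723 = -979755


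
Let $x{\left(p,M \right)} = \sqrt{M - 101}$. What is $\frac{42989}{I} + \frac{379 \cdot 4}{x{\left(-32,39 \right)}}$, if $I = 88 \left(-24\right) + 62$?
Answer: $- \frac{42989}{2050} - \frac{758 i \sqrt{62}}{31} \approx -20.97 - 192.53 i$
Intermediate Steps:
$I = -2050$ ($I = -2112 + 62 = -2050$)
$x{\left(p,M \right)} = \sqrt{-101 + M}$
$\frac{42989}{I} + \frac{379 \cdot 4}{x{\left(-32,39 \right)}} = \frac{42989}{-2050} + \frac{379 \cdot 4}{\sqrt{-101 + 39}} = 42989 \left(- \frac{1}{2050}\right) + \frac{1516}{\sqrt{-62}} = - \frac{42989}{2050} + \frac{1516}{i \sqrt{62}} = - \frac{42989}{2050} + 1516 \left(- \frac{i \sqrt{62}}{62}\right) = - \frac{42989}{2050} - \frac{758 i \sqrt{62}}{31}$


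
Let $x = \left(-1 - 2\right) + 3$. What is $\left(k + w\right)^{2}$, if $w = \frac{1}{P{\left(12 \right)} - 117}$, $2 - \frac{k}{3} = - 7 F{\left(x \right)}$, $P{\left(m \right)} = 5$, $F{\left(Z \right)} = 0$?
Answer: $\frac{450241}{12544} \approx 35.893$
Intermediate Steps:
$x = 0$ ($x = -3 + 3 = 0$)
$k = 6$ ($k = 6 - 3 \left(\left(-7\right) 0\right) = 6 - 0 = 6 + 0 = 6$)
$w = - \frac{1}{112}$ ($w = \frac{1}{5 - 117} = \frac{1}{-112} = - \frac{1}{112} \approx -0.0089286$)
$\left(k + w\right)^{2} = \left(6 - \frac{1}{112}\right)^{2} = \left(\frac{671}{112}\right)^{2} = \frac{450241}{12544}$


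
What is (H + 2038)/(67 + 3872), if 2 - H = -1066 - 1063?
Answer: 4169/3939 ≈ 1.0584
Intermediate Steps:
H = 2131 (H = 2 - (-1066 - 1063) = 2 - 1*(-2129) = 2 + 2129 = 2131)
(H + 2038)/(67 + 3872) = (2131 + 2038)/(67 + 3872) = 4169/3939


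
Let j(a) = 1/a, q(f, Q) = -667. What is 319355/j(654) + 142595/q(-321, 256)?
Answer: 139308256795/667 ≈ 2.0886e+8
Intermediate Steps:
319355/j(654) + 142595/q(-321, 256) = 319355/(1/654) + 142595/(-667) = 319355/(1/654) + 142595*(-1/667) = 319355*654 - 142595/667 = 208858170 - 142595/667 = 139308256795/667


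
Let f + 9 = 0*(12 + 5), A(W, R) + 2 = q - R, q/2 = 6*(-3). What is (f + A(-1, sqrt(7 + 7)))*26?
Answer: -1222 - 26*sqrt(14) ≈ -1319.3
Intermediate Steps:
q = -36 (q = 2*(6*(-3)) = 2*(-18) = -36)
A(W, R) = -38 - R (A(W, R) = -2 + (-36 - R) = -38 - R)
f = -9 (f = -9 + 0*(12 + 5) = -9 + 0*17 = -9 + 0 = -9)
(f + A(-1, sqrt(7 + 7)))*26 = (-9 + (-38 - sqrt(7 + 7)))*26 = (-9 + (-38 - sqrt(14)))*26 = (-47 - sqrt(14))*26 = -1222 - 26*sqrt(14)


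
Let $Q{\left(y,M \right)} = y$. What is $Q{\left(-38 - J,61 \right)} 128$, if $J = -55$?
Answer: $2176$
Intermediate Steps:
$Q{\left(-38 - J,61 \right)} 128 = \left(-38 - -55\right) 128 = \left(-38 + 55\right) 128 = 17 \cdot 128 = 2176$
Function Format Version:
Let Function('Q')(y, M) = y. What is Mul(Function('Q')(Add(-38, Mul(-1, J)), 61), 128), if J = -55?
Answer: 2176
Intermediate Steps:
Mul(Function('Q')(Add(-38, Mul(-1, J)), 61), 128) = Mul(Add(-38, Mul(-1, -55)), 128) = Mul(Add(-38, 55), 128) = Mul(17, 128) = 2176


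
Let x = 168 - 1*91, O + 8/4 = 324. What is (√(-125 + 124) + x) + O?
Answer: 399 + I ≈ 399.0 + 1.0*I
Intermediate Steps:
O = 322 (O = -2 + 324 = 322)
x = 77 (x = 168 - 91 = 77)
(√(-125 + 124) + x) + O = (√(-125 + 124) + 77) + 322 = (√(-1) + 77) + 322 = (I + 77) + 322 = (77 + I) + 322 = 399 + I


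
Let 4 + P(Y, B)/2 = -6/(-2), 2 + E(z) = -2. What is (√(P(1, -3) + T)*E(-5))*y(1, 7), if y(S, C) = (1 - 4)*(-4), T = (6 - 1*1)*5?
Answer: -48*√23 ≈ -230.20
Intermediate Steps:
E(z) = -4 (E(z) = -2 - 2 = -4)
T = 25 (T = (6 - 1)*5 = 5*5 = 25)
P(Y, B) = -2 (P(Y, B) = -8 + 2*(-6/(-2)) = -8 + 2*(-6*(-½)) = -8 + 2*3 = -8 + 6 = -2)
y(S, C) = 12 (y(S, C) = -3*(-4) = 12)
(√(P(1, -3) + T)*E(-5))*y(1, 7) = (√(-2 + 25)*(-4))*12 = (√23*(-4))*12 = -4*√23*12 = -48*√23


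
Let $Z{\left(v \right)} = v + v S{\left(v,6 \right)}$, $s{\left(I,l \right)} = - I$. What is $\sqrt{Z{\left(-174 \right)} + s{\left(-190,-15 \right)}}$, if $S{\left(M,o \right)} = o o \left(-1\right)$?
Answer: $2 \sqrt{1570} \approx 79.246$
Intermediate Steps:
$S{\left(M,o \right)} = - o^{2}$ ($S{\left(M,o \right)} = o^{2} \left(-1\right) = - o^{2}$)
$Z{\left(v \right)} = - 35 v$ ($Z{\left(v \right)} = v + v \left(- 6^{2}\right) = v + v \left(\left(-1\right) 36\right) = v + v \left(-36\right) = v - 36 v = - 35 v$)
$\sqrt{Z{\left(-174 \right)} + s{\left(-190,-15 \right)}} = \sqrt{\left(-35\right) \left(-174\right) - -190} = \sqrt{6090 + 190} = \sqrt{6280} = 2 \sqrt{1570}$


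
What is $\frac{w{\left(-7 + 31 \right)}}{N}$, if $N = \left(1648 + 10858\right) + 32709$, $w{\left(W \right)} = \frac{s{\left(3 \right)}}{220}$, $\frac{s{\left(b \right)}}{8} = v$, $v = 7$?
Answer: $\frac{14}{2486825} \approx 5.6297 \cdot 10^{-6}$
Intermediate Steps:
$s{\left(b \right)} = 56$ ($s{\left(b \right)} = 8 \cdot 7 = 56$)
$w{\left(W \right)} = \frac{14}{55}$ ($w{\left(W \right)} = \frac{56}{220} = 56 \cdot \frac{1}{220} = \frac{14}{55}$)
$N = 45215$ ($N = 12506 + 32709 = 45215$)
$\frac{w{\left(-7 + 31 \right)}}{N} = \frac{14}{55 \cdot 45215} = \frac{14}{55} \cdot \frac{1}{45215} = \frac{14}{2486825}$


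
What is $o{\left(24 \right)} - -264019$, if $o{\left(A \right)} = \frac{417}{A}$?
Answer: $\frac{2112291}{8} \approx 2.6404 \cdot 10^{5}$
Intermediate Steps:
$o{\left(24 \right)} - -264019 = \frac{417}{24} - -264019 = 417 \cdot \frac{1}{24} + 264019 = \frac{139}{8} + 264019 = \frac{2112291}{8}$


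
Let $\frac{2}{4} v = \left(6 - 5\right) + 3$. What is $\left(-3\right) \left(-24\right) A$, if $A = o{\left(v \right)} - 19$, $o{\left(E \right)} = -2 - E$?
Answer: $-2088$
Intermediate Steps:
$v = 8$ ($v = 2 \left(\left(6 - 5\right) + 3\right) = 2 \left(1 + 3\right) = 2 \cdot 4 = 8$)
$A = -29$ ($A = \left(-2 - 8\right) - 19 = -10 - 19 = -29$)
$\left(-3\right) \left(-24\right) A = \left(-3\right) \left(-24\right) \left(-29\right) = 72 \left(-29\right) = -2088$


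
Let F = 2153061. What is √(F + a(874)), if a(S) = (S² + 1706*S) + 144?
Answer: 25*√7053 ≈ 2099.6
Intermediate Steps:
a(S) = 144 + S² + 1706*S
√(F + a(874)) = √(2153061 + (144 + 874² + 1706*874)) = √(2153061 + (144 + 763876 + 1491044)) = √(2153061 + 2255064) = √4408125 = 25*√7053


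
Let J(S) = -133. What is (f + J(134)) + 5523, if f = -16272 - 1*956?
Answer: -11838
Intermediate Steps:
f = -17228 (f = -16272 - 956 = -17228)
(f + J(134)) + 5523 = (-17228 - 133) + 5523 = -17361 + 5523 = -11838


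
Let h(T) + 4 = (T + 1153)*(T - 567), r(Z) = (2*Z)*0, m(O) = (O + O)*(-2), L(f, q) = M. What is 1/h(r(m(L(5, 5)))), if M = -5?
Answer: -1/653755 ≈ -1.5296e-6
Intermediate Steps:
L(f, q) = -5
m(O) = -4*O (m(O) = (2*O)*(-2) = -4*O)
r(Z) = 0
h(T) = -4 + (-567 + T)*(1153 + T) (h(T) = -4 + (T + 1153)*(T - 567) = -4 + (1153 + T)*(-567 + T) = -4 + (-567 + T)*(1153 + T))
1/h(r(m(L(5, 5)))) = 1/(-653755 + 0² + 586*0) = 1/(-653755 + 0 + 0) = 1/(-653755) = -1/653755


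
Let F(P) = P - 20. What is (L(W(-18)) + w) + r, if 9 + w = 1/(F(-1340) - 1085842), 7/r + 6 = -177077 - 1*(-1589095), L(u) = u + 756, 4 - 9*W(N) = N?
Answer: 739609619271107/986877173844 ≈ 749.44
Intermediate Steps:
W(N) = 4/9 - N/9
L(u) = 756 + u
r = 1/201716 (r = 7/(-6 + (-177077 - 1*(-1589095))) = 7/(-6 + (-177077 + 1589095)) = 7/(-6 + 1412018) = 7/1412012 = 7*(1/1412012) = 1/201716 ≈ 4.9575e-6)
F(P) = -20 + P
w = -9784819/1087202 (w = -9 + 1/((-20 - 1340) - 1085842) = -9 + 1/(-1360 - 1085842) = -9 + 1/(-1087202) = -9 - 1/1087202 = -9784819/1087202 ≈ -9.0000)
(L(W(-18)) + w) + r = ((756 + (4/9 - 1/9*(-18))) - 9784819/1087202) + 1/201716 = ((756 + (4/9 + 2)) - 9784819/1087202) + 1/201716 = ((756 + 22/9) - 9784819/1087202) + 1/201716 = (6826/9 - 9784819/1087202) + 1/201716 = 7333177481/9784818 + 1/201716 = 739609619271107/986877173844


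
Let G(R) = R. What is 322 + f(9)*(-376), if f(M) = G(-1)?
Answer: 698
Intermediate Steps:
f(M) = -1
322 + f(9)*(-376) = 322 - 1*(-376) = 322 + 376 = 698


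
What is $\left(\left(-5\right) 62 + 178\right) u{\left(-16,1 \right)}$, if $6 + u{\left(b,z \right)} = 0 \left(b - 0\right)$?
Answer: $792$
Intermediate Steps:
$u{\left(b,z \right)} = -6$ ($u{\left(b,z \right)} = -6 + 0 \left(b - 0\right) = -6 + 0 \left(b + 0\right) = -6 + 0 b = -6 + 0 = -6$)
$\left(\left(-5\right) 62 + 178\right) u{\left(-16,1 \right)} = \left(\left(-5\right) 62 + 178\right) \left(-6\right) = \left(-310 + 178\right) \left(-6\right) = \left(-132\right) \left(-6\right) = 792$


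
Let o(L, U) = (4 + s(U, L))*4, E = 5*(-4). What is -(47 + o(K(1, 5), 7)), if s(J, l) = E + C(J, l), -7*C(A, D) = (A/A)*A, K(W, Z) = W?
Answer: 21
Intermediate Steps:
C(A, D) = -A/7 (C(A, D) = -A/A*A/7 = -A/7)
E = -20
s(J, l) = -20 - J/7
o(L, U) = -64 - 4*U/7 (o(L, U) = (4 + (-20 - U/7))*4 = (-16 - U/7)*4 = -64 - 4*U/7)
-(47 + o(K(1, 5), 7)) = -(47 + (-64 - 4/7*7)) = -(47 + (-64 - 4)) = -(47 - 68) = -1*(-21) = 21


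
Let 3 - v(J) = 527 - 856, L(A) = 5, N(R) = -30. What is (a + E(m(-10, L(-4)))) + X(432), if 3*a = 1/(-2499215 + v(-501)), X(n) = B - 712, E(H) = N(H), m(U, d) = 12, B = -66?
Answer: -6057292393/7496649 ≈ -808.00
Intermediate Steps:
v(J) = 332 (v(J) = 3 - (527 - 856) = 3 - 1*(-329) = 3 + 329 = 332)
E(H) = -30
X(n) = -778 (X(n) = -66 - 712 = -778)
a = -1/7496649 (a = 1/(3*(-2499215 + 332)) = (⅓)/(-2498883) = (⅓)*(-1/2498883) = -1/7496649 ≈ -1.3339e-7)
(a + E(m(-10, L(-4)))) + X(432) = (-1/7496649 - 30) - 778 = -224899471/7496649 - 778 = -6057292393/7496649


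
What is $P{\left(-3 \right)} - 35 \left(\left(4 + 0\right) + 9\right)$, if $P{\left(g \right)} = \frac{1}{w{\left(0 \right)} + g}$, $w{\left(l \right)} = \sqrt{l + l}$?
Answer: $- \frac{1366}{3} \approx -455.33$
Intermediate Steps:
$w{\left(l \right)} = \sqrt{2} \sqrt{l}$ ($w{\left(l \right)} = \sqrt{2 l} = \sqrt{2} \sqrt{l}$)
$P{\left(g \right)} = \frac{1}{g}$ ($P{\left(g \right)} = \frac{1}{\sqrt{2} \sqrt{0} + g} = \frac{1}{\sqrt{2} \cdot 0 + g} = \frac{1}{0 + g} = \frac{1}{g}$)
$P{\left(-3 \right)} - 35 \left(\left(4 + 0\right) + 9\right) = \frac{1}{-3} - 35 \left(\left(4 + 0\right) + 9\right) = - \frac{1}{3} - 35 \left(4 + 9\right) = - \frac{1}{3} - 455 = - \frac{1366}{3}$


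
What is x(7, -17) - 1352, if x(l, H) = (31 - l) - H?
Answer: -1311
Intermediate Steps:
x(l, H) = 31 - H - l
x(7, -17) - 1352 = (31 - 1*(-17) - 1*7) - 1352 = (31 + 17 - 7) - 1352 = 41 - 1352 = -1311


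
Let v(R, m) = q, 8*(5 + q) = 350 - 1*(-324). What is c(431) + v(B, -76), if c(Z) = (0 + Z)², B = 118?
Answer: 743361/4 ≈ 1.8584e+5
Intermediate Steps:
q = 317/4 (q = -5 + (350 - 1*(-324))/8 = -5 + (350 + 324)/8 = -5 + (⅛)*674 = -5 + 337/4 = 317/4 ≈ 79.250)
v(R, m) = 317/4
c(Z) = Z²
c(431) + v(B, -76) = 431² + 317/4 = 185761 + 317/4 = 743361/4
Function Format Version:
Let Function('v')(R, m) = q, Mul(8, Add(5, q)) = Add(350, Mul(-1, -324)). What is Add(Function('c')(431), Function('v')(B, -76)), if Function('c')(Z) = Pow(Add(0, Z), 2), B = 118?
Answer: Rational(743361, 4) ≈ 1.8584e+5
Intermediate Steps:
q = Rational(317, 4) (q = Add(-5, Mul(Rational(1, 8), Add(350, Mul(-1, -324)))) = Add(-5, Mul(Rational(1, 8), Add(350, 324))) = Add(-5, Mul(Rational(1, 8), 674)) = Add(-5, Rational(337, 4)) = Rational(317, 4) ≈ 79.250)
Function('v')(R, m) = Rational(317, 4)
Function('c')(Z) = Pow(Z, 2)
Add(Function('c')(431), Function('v')(B, -76)) = Add(Pow(431, 2), Rational(317, 4)) = Add(185761, Rational(317, 4)) = Rational(743361, 4)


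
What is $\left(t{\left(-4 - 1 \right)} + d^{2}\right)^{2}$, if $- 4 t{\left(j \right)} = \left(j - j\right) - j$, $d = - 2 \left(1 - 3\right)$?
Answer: $\frac{3481}{16} \approx 217.56$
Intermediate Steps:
$d = 4$ ($d = \left(-2\right) \left(-2\right) = 4$)
$t{\left(j \right)} = \frac{j}{4}$ ($t{\left(j \right)} = - \frac{\left(j - j\right) - j}{4} = - \frac{0 - j}{4} = - \frac{\left(-1\right) j}{4} = \frac{j}{4}$)
$\left(t{\left(-4 - 1 \right)} + d^{2}\right)^{2} = \left(\frac{-4 - 1}{4} + 4^{2}\right)^{2} = \left(\frac{-4 - 1}{4} + 16\right)^{2} = \left(\frac{1}{4} \left(-5\right) + 16\right)^{2} = \left(- \frac{5}{4} + 16\right)^{2} = \left(\frac{59}{4}\right)^{2} = \frac{3481}{16}$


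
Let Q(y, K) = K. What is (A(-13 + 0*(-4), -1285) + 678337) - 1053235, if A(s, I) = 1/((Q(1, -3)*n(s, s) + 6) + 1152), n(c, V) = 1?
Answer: -433007189/1155 ≈ -3.7490e+5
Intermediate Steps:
A(s, I) = 1/1155 (A(s, I) = 1/((-3*1 + 6) + 1152) = 1/((-3 + 6) + 1152) = 1/(3 + 1152) = 1/1155)
(A(-13 + 0*(-4), -1285) + 678337) - 1053235 = (1/1155 + 678337) - 1053235 = 783479236/1155 - 1053235 = -433007189/1155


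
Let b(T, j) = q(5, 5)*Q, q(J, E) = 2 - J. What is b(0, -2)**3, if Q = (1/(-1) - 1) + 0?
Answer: 216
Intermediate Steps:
Q = -2 (Q = (1*(-1) - 1) + 0 = (-1 - 1) + 0 = -2 + 0 = -2)
b(T, j) = 6 (b(T, j) = (2 - 1*5)*(-2) = (2 - 5)*(-2) = -3*(-2) = 6)
b(0, -2)**3 = 6**3 = 216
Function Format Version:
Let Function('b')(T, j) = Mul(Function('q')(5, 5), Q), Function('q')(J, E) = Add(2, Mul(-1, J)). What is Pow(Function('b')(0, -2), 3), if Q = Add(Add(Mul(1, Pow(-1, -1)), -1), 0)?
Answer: 216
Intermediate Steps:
Q = -2 (Q = Add(Add(Mul(1, -1), -1), 0) = Add(Add(-1, -1), 0) = Add(-2, 0) = -2)
Function('b')(T, j) = 6 (Function('b')(T, j) = Mul(Add(2, Mul(-1, 5)), -2) = Mul(Add(2, -5), -2) = Mul(-3, -2) = 6)
Pow(Function('b')(0, -2), 3) = Pow(6, 3) = 216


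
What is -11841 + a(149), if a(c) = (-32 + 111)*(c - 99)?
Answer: -7891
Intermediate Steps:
a(c) = -7821 + 79*c (a(c) = 79*(-99 + c) = -7821 + 79*c)
-11841 + a(149) = -11841 + (-7821 + 79*149) = -11841 + (-7821 + 11771) = -11841 + 3950 = -7891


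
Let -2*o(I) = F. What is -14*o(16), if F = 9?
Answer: 63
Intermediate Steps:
o(I) = -9/2 (o(I) = -½*9 = -9/2)
-14*o(16) = -14*(-9/2) = 63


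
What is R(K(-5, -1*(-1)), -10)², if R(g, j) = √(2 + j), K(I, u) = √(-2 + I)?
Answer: -8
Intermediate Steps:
R(K(-5, -1*(-1)), -10)² = (√(2 - 10))² = (√(-8))² = (2*I*√2)² = -8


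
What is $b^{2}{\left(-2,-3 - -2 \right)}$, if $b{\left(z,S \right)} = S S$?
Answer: $1$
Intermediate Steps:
$b{\left(z,S \right)} = S^{2}$
$b^{2}{\left(-2,-3 - -2 \right)} = \left(\left(-3 - -2\right)^{2}\right)^{2} = \left(\left(-3 + 2\right)^{2}\right)^{2} = \left(\left(-1\right)^{2}\right)^{2} = 1^{2} = 1$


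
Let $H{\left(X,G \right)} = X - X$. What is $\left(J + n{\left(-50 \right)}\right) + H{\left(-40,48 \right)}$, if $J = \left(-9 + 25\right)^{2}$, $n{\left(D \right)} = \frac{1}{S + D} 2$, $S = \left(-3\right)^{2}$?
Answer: $\frac{10494}{41} \approx 255.95$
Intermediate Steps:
$S = 9$
$H{\left(X,G \right)} = 0$
$n{\left(D \right)} = \frac{2}{9 + D}$ ($n{\left(D \right)} = \frac{1}{9 + D} 2 = \frac{2}{9 + D}$)
$J = 256$ ($J = 16^{2} = 256$)
$\left(J + n{\left(-50 \right)}\right) + H{\left(-40,48 \right)} = \left(256 + \frac{2}{9 - 50}\right) + 0 = \left(256 + \frac{2}{-41}\right) + 0 = \left(256 + 2 \left(- \frac{1}{41}\right)\right) + 0 = \left(256 - \frac{2}{41}\right) + 0 = \frac{10494}{41} + 0 = \frac{10494}{41}$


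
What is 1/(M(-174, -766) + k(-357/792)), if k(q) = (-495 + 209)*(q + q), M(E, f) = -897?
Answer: -6/3835 ≈ -0.0015645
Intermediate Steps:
k(q) = -572*q
1/(M(-174, -766) + k(-357/792)) = 1/(-897 - (-204204)/792) = 1/(-897 - 572*(-119/264)) = 1/(-897 + 1547/6) = 1/(-3835/6) = -6/3835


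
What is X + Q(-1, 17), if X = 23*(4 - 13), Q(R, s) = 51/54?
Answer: -3709/18 ≈ -206.06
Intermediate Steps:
Q(R, s) = 17/18 (Q(R, s) = 51*(1/54) = 17/18)
X = -207 (X = 23*(-9) = -207)
X + Q(-1, 17) = -207 + 17/18 = -3709/18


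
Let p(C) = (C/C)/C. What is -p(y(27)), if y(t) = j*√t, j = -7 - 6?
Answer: √3/117 ≈ 0.014804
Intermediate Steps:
j = -13
y(t) = -13*√t
p(C) = 1/C
-p(y(27)) = -1/((-39*√3)) = -(-1)*√3/117 = √3/117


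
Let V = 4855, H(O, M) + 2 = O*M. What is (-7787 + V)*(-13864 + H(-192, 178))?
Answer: 140859144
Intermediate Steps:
H(O, M) = -2 + M*O (H(O, M) = -2 + O*M = -2 + M*O)
(-7787 + V)*(-13864 + H(-192, 178)) = (-7787 + 4855)*(-13864 + (-2 + 178*(-192))) = -2932*(-13864 + (-2 - 34176)) = -2932*(-13864 - 34178) = -2932*(-48042) = 140859144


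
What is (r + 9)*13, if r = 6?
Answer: 195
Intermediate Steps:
(r + 9)*13 = (6 + 9)*13 = 15*13 = 195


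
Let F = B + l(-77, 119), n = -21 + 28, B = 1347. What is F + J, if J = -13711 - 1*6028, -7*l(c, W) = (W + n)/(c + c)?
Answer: -1416175/77 ≈ -18392.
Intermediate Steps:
n = 7
l(c, W) = -(7 + W)/(14*c) (l(c, W) = -(W + 7)/(7*(c + c)) = -(7 + W)/(7*(2*c)) = -(7 + W)*1/(2*c)/7 = -(7 + W)/(14*c))
J = -19739 (J = -13711 - 6028 = -19739)
F = 103728/77 (F = 1347 + (1/14)*(-7 - 1*119)/(-77) = 1347 + (1/14)*(-1/77)*(-7 - 119) = 1347 + (1/14)*(-1/77)*(-126) = 1347 + 9/77 = 103728/77 ≈ 1347.1)
F + J = 103728/77 - 19739 = -1416175/77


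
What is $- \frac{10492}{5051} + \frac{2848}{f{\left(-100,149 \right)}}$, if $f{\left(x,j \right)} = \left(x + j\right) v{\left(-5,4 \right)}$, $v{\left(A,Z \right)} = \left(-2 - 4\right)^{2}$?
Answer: $- \frac{1030660}{2227491} \approx -0.4627$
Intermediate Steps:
$v{\left(A,Z \right)} = 36$ ($v{\left(A,Z \right)} = \left(-6\right)^{2} = 36$)
$f{\left(x,j \right)} = 36 j + 36 x$ ($f{\left(x,j \right)} = \left(x + j\right) 36 = \left(j + x\right) 36 = 36 j + 36 x$)
$- \frac{10492}{5051} + \frac{2848}{f{\left(-100,149 \right)}} = - \frac{10492}{5051} + \frac{2848}{36 \cdot 149 + 36 \left(-100\right)} = \left(-10492\right) \frac{1}{5051} + \frac{2848}{5364 - 3600} = - \frac{10492}{5051} + \frac{2848}{1764} = - \frac{10492}{5051} + 2848 \cdot \frac{1}{1764} = - \frac{10492}{5051} + \frac{712}{441} = - \frac{1030660}{2227491}$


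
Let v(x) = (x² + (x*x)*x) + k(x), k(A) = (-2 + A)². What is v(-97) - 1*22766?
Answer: -916229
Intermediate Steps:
v(x) = x² + x³ + (-2 + x)² (v(x) = (x² + (x*x)*x) + (-2 + x)² = (x² + x²*x) + (-2 + x)² = (x² + x³) + (-2 + x)² = x² + x³ + (-2 + x)²)
v(-97) - 1*22766 = ((-97)² + (-97)³ + (-2 - 97)²) - 1*22766 = (9409 - 912673 + (-99)²) - 22766 = (9409 - 912673 + 9801) - 22766 = -893463 - 22766 = -916229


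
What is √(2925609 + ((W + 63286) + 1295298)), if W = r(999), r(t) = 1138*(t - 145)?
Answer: 3*√584005 ≈ 2292.6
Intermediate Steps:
r(t) = -165010 + 1138*t (r(t) = 1138*(-145 + t) = -165010 + 1138*t)
W = 971852 (W = -165010 + 1138*999 = -165010 + 1136862 = 971852)
√(2925609 + ((W + 63286) + 1295298)) = √(2925609 + ((971852 + 63286) + 1295298)) = √(2925609 + (1035138 + 1295298)) = √(2925609 + 2330436) = √5256045 = 3*√584005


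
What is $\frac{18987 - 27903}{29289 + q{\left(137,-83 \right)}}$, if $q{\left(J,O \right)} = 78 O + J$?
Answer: $- \frac{2229}{5738} \approx -0.38846$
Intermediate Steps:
$q{\left(J,O \right)} = J + 78 O$
$\frac{18987 - 27903}{29289 + q{\left(137,-83 \right)}} = \frac{18987 - 27903}{29289 + \left(137 + 78 \left(-83\right)\right)} = - \frac{8916}{29289 + \left(137 - 6474\right)} = - \frac{8916}{29289 - 6337} = - \frac{8916}{22952} = \left(-8916\right) \frac{1}{22952} = - \frac{2229}{5738}$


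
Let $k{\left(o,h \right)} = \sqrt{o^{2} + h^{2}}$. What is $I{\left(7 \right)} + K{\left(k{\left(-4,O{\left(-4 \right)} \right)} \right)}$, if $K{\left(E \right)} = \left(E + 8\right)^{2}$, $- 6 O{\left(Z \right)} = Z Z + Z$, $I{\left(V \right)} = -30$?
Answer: $54 + 32 \sqrt{5} \approx 125.55$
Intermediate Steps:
$O{\left(Z \right)} = - \frac{Z}{6} - \frac{Z^{2}}{6}$ ($O{\left(Z \right)} = - \frac{Z Z + Z}{6} = - \frac{Z^{2} + Z}{6} = - \frac{Z + Z^{2}}{6} = - \frac{Z}{6} - \frac{Z^{2}}{6}$)
$k{\left(o,h \right)} = \sqrt{h^{2} + o^{2}}$
$K{\left(E \right)} = \left(8 + E\right)^{2}$
$I{\left(7 \right)} + K{\left(k{\left(-4,O{\left(-4 \right)} \right)} \right)} = -30 + \left(8 + \sqrt{\left(\left(- \frac{1}{6}\right) \left(-4\right) \left(1 - 4\right)\right)^{2} + \left(-4\right)^{2}}\right)^{2} = -30 + \left(8 + \sqrt{\left(\left(- \frac{1}{6}\right) \left(-4\right) \left(-3\right)\right)^{2} + 16}\right)^{2} = -30 + \left(8 + \sqrt{\left(-2\right)^{2} + 16}\right)^{2} = -30 + \left(8 + \sqrt{4 + 16}\right)^{2} = -30 + \left(8 + \sqrt{20}\right)^{2} = -30 + \left(8 + 2 \sqrt{5}\right)^{2}$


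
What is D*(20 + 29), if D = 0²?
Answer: 0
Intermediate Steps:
D = 0
D*(20 + 29) = 0*(20 + 29) = 0*49 = 0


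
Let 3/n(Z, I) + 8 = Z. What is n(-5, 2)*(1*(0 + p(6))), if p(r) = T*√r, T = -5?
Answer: 15*√6/13 ≈ 2.8263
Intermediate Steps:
p(r) = -5*√r
n(Z, I) = 3/(-8 + Z)
n(-5, 2)*(1*(0 + p(6))) = (3/(-8 - 5))*(1*(0 - 5*√6)) = (3/(-13))*(1*(-5*√6)) = (3*(-1/13))*(-5*√6) = -(-15)*√6/13 = 15*√6/13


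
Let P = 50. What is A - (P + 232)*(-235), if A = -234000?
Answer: -167730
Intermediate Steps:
A - (P + 232)*(-235) = -234000 - (50 + 232)*(-235) = -234000 - 282*(-235) = -234000 - 1*(-66270) = -234000 + 66270 = -167730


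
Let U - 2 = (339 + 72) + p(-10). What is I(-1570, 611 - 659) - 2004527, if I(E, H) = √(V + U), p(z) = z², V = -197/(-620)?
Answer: -2004527 + √49329835/310 ≈ -2.0045e+6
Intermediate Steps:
V = 197/620 (V = -197*(-1/620) = 197/620 ≈ 0.31774)
U = 513 (U = 2 + ((339 + 72) + (-10)²) = 2 + (411 + 100) = 2 + 511 = 513)
I(E, H) = √49329835/310 (I(E, H) = √(197/620 + 513) = √(318257/620) = √49329835/310)
I(-1570, 611 - 659) - 2004527 = √49329835/310 - 2004527 = -2004527 + √49329835/310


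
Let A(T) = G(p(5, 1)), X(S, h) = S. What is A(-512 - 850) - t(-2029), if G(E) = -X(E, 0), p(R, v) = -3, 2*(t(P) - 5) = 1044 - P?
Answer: -3077/2 ≈ -1538.5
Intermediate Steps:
t(P) = 527 - P/2 (t(P) = 5 + (1044 - P)/2 = 5 + (522 - P/2) = 527 - P/2)
G(E) = -E
A(T) = 3 (A(T) = -1*(-3) = 3)
A(-512 - 850) - t(-2029) = 3 - (527 - 1/2*(-2029)) = 3 - (527 + 2029/2) = 3 - 1*3083/2 = 3 - 3083/2 = -3077/2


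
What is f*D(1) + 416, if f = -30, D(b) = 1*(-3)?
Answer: 506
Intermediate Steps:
D(b) = -3
f*D(1) + 416 = -30*(-3) + 416 = 90 + 416 = 506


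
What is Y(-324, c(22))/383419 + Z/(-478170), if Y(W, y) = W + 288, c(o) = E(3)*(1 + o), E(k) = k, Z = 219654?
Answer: -4679818397/10185525735 ≈ -0.45946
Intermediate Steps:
c(o) = 3 + 3*o (c(o) = 3*(1 + o) = 3 + 3*o)
Y(W, y) = 288 + W
Y(-324, c(22))/383419 + Z/(-478170) = (288 - 324)/383419 + 219654/(-478170) = -36*1/383419 + 219654*(-1/478170) = -36/383419 - 12203/26565 = -4679818397/10185525735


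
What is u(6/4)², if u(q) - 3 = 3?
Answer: 36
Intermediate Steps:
u(q) = 6 (u(q) = 3 + 3 = 6)
u(6/4)² = 6² = 36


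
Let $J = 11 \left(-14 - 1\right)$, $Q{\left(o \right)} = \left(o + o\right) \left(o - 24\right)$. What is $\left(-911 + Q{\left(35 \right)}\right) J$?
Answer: $23265$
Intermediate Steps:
$Q{\left(o \right)} = 2 o \left(-24 + o\right)$
$J = -165$ ($J = 11 \left(-15\right) = -165$)
$\left(-911 + Q{\left(35 \right)}\right) J = \left(-911 + 2 \cdot 35 \left(-24 + 35\right)\right) \left(-165\right) = \left(-911 + 2 \cdot 35 \cdot 11\right) \left(-165\right) = \left(-911 + 770\right) \left(-165\right) = \left(-141\right) \left(-165\right) = 23265$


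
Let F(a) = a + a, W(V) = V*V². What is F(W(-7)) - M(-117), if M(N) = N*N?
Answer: -14375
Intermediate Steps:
M(N) = N²
W(V) = V³
F(a) = 2*a
F(W(-7)) - M(-117) = 2*(-7)³ - 1*(-117)² = 2*(-343) - 1*13689 = -686 - 13689 = -14375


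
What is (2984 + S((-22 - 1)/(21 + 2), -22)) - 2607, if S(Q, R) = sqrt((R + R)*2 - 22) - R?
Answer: 399 + I*sqrt(110) ≈ 399.0 + 10.488*I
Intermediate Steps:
S(Q, R) = sqrt(-22 + 4*R) - R (S(Q, R) = sqrt((2*R)*2 - 22) - R = sqrt(4*R - 22) - R = sqrt(-22 + 4*R) - R)
(2984 + S((-22 - 1)/(21 + 2), -22)) - 2607 = (2984 + (sqrt(-22 + 4*(-22)) - 1*(-22))) - 2607 = (2984 + (sqrt(-22 - 88) + 22)) - 2607 = (2984 + (sqrt(-110) + 22)) - 2607 = (2984 + (I*sqrt(110) + 22)) - 2607 = (2984 + (22 + I*sqrt(110))) - 2607 = (3006 + I*sqrt(110)) - 2607 = 399 + I*sqrt(110)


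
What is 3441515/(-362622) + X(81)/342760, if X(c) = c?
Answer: -589792154509/62146158360 ≈ -9.4904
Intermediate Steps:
3441515/(-362622) + X(81)/342760 = 3441515/(-362622) + 81/342760 = 3441515*(-1/362622) + 81*(1/342760) = -3441515/362622 + 81/342760 = -589792154509/62146158360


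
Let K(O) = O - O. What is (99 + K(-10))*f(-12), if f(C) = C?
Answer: -1188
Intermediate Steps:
K(O) = 0
(99 + K(-10))*f(-12) = (99 + 0)*(-12) = 99*(-12) = -1188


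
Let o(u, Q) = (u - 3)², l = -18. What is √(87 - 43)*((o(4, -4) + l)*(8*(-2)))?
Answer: 544*√11 ≈ 1804.2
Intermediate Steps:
o(u, Q) = (-3 + u)²
√(87 - 43)*((o(4, -4) + l)*(8*(-2))) = √(87 - 43)*(((-3 + 4)² - 18)*(8*(-2))) = √44*((1² - 18)*(-16)) = (2*√11)*((1 - 18)*(-16)) = (2*√11)*(-17*(-16)) = (2*√11)*272 = 544*√11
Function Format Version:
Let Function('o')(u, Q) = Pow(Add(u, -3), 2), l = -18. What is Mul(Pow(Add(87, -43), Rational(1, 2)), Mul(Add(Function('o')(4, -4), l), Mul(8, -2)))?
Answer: Mul(544, Pow(11, Rational(1, 2))) ≈ 1804.2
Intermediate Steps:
Function('o')(u, Q) = Pow(Add(-3, u), 2)
Mul(Pow(Add(87, -43), Rational(1, 2)), Mul(Add(Function('o')(4, -4), l), Mul(8, -2))) = Mul(Pow(Add(87, -43), Rational(1, 2)), Mul(Add(Pow(Add(-3, 4), 2), -18), Mul(8, -2))) = Mul(Pow(44, Rational(1, 2)), Mul(Add(Pow(1, 2), -18), -16)) = Mul(Mul(2, Pow(11, Rational(1, 2))), Mul(Add(1, -18), -16)) = Mul(Mul(2, Pow(11, Rational(1, 2))), Mul(-17, -16)) = Mul(Mul(2, Pow(11, Rational(1, 2))), 272) = Mul(544, Pow(11, Rational(1, 2)))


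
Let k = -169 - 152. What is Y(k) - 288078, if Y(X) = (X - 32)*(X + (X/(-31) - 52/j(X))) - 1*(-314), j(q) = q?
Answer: -1772904410/9951 ≈ -1.7816e+5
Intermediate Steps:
k = -321
Y(X) = 314 + (-32 + X)*(-52/X + 30*X/31) (Y(X) = (X - 32)*(X + (X/(-31) - 52/X)) - 1*(-314) = (-32 + X)*(X + (X*(-1/31) - 52/X)) + 314 = (-32 + X)*(X + (-X/31 - 52/X)) + 314 = (-32 + X)*(X + (-52/X - X/31)) + 314 = (-32 + X)*(-52/X + 30*X/31) + 314 = 314 + (-32 + X)*(-52/X + 30*X/31))
Y(k) - 288078 = (262 + 1664/(-321) - 960/31*(-321) + (30/31)*(-321)²) - 288078 = (262 + 1664*(-1/321) + 308160/31 + (30/31)*103041) - 288078 = (262 - 1664/321 + 308160/31 + 3091230/31) - 288078 = 1093759768/9951 - 288078 = -1772904410/9951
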